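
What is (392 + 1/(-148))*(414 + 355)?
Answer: 44613535/148 ≈ 3.0144e+5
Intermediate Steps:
(392 + 1/(-148))*(414 + 355) = (392 - 1/148)*769 = (58015/148)*769 = 44613535/148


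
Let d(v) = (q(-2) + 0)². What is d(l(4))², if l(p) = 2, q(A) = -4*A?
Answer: 4096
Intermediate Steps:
d(v) = 64 (d(v) = (-4*(-2) + 0)² = (8 + 0)² = 8² = 64)
d(l(4))² = 64² = 4096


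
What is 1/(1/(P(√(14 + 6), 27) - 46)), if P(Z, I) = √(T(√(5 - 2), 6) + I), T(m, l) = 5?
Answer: -46 + 4*√2 ≈ -40.343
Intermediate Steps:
P(Z, I) = √(5 + I)
1/(1/(P(√(14 + 6), 27) - 46)) = 1/(1/(√(5 + 27) - 46)) = 1/(1/(√32 - 46)) = 1/(1/(4*√2 - 46)) = 1/(1/(-46 + 4*√2)) = -46 + 4*√2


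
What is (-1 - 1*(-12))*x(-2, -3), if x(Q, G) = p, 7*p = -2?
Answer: -22/7 ≈ -3.1429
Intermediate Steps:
p = -2/7 (p = (1/7)*(-2) = -2/7 ≈ -0.28571)
x(Q, G) = -2/7
(-1 - 1*(-12))*x(-2, -3) = (-1 - 1*(-12))*(-2/7) = (-1 + 12)*(-2/7) = 11*(-2/7) = -22/7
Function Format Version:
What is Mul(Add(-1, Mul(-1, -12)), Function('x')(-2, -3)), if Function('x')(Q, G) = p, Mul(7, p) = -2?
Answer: Rational(-22, 7) ≈ -3.1429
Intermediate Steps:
p = Rational(-2, 7) (p = Mul(Rational(1, 7), -2) = Rational(-2, 7) ≈ -0.28571)
Function('x')(Q, G) = Rational(-2, 7)
Mul(Add(-1, Mul(-1, -12)), Function('x')(-2, -3)) = Mul(Add(-1, Mul(-1, -12)), Rational(-2, 7)) = Mul(Add(-1, 12), Rational(-2, 7)) = Mul(11, Rational(-2, 7)) = Rational(-22, 7)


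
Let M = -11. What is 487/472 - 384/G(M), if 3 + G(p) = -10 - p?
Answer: 91111/472 ≈ 193.03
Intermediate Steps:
G(p) = -13 - p (G(p) = -3 + (-10 - p) = -13 - p)
487/472 - 384/G(M) = 487/472 - 384/(-13 - 1*(-11)) = 487*(1/472) - 384/(-13 + 11) = 487/472 - 384/(-2) = 487/472 - 384*(-1/2) = 487/472 + 192 = 91111/472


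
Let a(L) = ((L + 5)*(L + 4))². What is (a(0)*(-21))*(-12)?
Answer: 100800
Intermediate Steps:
a(L) = (4 + L)²*(5 + L)² (a(L) = ((5 + L)*(4 + L))² = ((4 + L)*(5 + L))² = (4 + L)²*(5 + L)²)
(a(0)*(-21))*(-12) = (((4 + 0)²*(5 + 0)²)*(-21))*(-12) = ((4²*5²)*(-21))*(-12) = ((16*25)*(-21))*(-12) = (400*(-21))*(-12) = -8400*(-12) = 100800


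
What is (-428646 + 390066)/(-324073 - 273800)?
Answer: 12860/199291 ≈ 0.064529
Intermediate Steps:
(-428646 + 390066)/(-324073 - 273800) = -38580/(-597873) = -38580*(-1/597873) = 12860/199291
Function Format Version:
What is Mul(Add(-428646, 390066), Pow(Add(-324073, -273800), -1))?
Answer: Rational(12860, 199291) ≈ 0.064529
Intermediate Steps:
Mul(Add(-428646, 390066), Pow(Add(-324073, -273800), -1)) = Mul(-38580, Pow(-597873, -1)) = Mul(-38580, Rational(-1, 597873)) = Rational(12860, 199291)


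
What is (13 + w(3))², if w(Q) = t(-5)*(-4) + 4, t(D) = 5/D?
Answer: 441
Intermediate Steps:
w(Q) = 8 (w(Q) = (5/(-5))*(-4) + 4 = (5*(-⅕))*(-4) + 4 = -1*(-4) + 4 = 4 + 4 = 8)
(13 + w(3))² = (13 + 8)² = 21² = 441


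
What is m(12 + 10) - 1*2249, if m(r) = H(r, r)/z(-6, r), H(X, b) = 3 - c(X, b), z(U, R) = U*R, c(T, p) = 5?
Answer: -148433/66 ≈ -2249.0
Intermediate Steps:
z(U, R) = R*U
H(X, b) = -2 (H(X, b) = 3 - 1*5 = 3 - 5 = -2)
m(r) = 1/(3*r) (m(r) = -2*(-1/(6*r)) = -(-1)/(3*r) = 1/(3*r))
m(12 + 10) - 1*2249 = 1/(3*(12 + 10)) - 1*2249 = (⅓)/22 - 2249 = (⅓)*(1/22) - 2249 = 1/66 - 2249 = -148433/66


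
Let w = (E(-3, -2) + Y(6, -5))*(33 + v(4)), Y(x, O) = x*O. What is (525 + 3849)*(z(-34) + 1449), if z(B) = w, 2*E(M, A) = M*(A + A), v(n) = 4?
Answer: 2453814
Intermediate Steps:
E(M, A) = A*M (E(M, A) = (M*(A + A))/2 = (M*(2*A))/2 = (2*A*M)/2 = A*M)
Y(x, O) = O*x
w = -888 (w = (-2*(-3) - 5*6)*(33 + 4) = (6 - 30)*37 = -24*37 = -888)
z(B) = -888
(525 + 3849)*(z(-34) + 1449) = (525 + 3849)*(-888 + 1449) = 4374*561 = 2453814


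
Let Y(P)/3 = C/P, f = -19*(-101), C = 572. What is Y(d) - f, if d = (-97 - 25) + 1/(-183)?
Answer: -43159541/22327 ≈ -1933.1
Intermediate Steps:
f = 1919
d = -22327/183 (d = -122 - 1/183 = -22327/183 ≈ -122.01)
Y(P) = 1716/P (Y(P) = 3*(572/P) = 1716/P)
Y(d) - f = 1716/(-22327/183) - 1*1919 = 1716*(-183/22327) - 1919 = -314028/22327 - 1919 = -43159541/22327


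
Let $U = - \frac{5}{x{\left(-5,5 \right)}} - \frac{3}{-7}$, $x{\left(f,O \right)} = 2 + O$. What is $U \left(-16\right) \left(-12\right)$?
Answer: $- \frac{384}{7} \approx -54.857$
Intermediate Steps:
$U = - \frac{2}{7}$ ($U = - \frac{5}{2 + 5} - \frac{3}{-7} = - \frac{5}{7} - - \frac{3}{7} = \left(-5\right) \frac{1}{7} + \frac{3}{7} = - \frac{5}{7} + \frac{3}{7} = - \frac{2}{7} \approx -0.28571$)
$U \left(-16\right) \left(-12\right) = \left(- \frac{2}{7}\right) \left(-16\right) \left(-12\right) = \frac{32}{7} \left(-12\right) = - \frac{384}{7}$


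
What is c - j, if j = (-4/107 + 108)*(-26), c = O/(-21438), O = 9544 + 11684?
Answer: 1072779130/382311 ≈ 2806.0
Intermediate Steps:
O = 21228
c = -3538/3573 (c = 21228/(-21438) = 21228*(-1/21438) = -3538/3573 ≈ -0.99020)
j = -300352/107 (j = (-4*1/107 + 108)*(-26) = (-4/107 + 108)*(-26) = (11552/107)*(-26) = -300352/107 ≈ -2807.0)
c - j = -3538/3573 - 1*(-300352/107) = -3538/3573 + 300352/107 = 1072779130/382311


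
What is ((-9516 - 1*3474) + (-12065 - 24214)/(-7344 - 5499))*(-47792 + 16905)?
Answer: 572419474013/1427 ≈ 4.0114e+8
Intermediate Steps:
((-9516 - 1*3474) + (-12065 - 24214)/(-7344 - 5499))*(-47792 + 16905) = ((-9516 - 3474) - 36279/(-12843))*(-30887) = (-12990 - 36279*(-1/12843))*(-30887) = (-12990 + 4031/1427)*(-30887) = -18532699/1427*(-30887) = 572419474013/1427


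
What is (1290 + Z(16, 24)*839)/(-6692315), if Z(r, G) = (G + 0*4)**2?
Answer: -69222/956045 ≈ -0.072405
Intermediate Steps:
Z(r, G) = G**2 (Z(r, G) = (G + 0)**2 = G**2)
(1290 + Z(16, 24)*839)/(-6692315) = (1290 + 24**2*839)/(-6692315) = (1290 + 576*839)*(-1/6692315) = (1290 + 483264)*(-1/6692315) = 484554*(-1/6692315) = -69222/956045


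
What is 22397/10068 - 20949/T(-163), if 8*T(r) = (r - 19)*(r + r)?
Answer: -89614363/149338644 ≈ -0.60007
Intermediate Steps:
T(r) = r*(-19 + r)/4 (T(r) = ((r - 19)*(r + r))/8 = ((-19 + r)*(2*r))/8 = (2*r*(-19 + r))/8 = r*(-19 + r)/4)
22397/10068 - 20949/T(-163) = 22397/10068 - 20949*(-4/(163*(-19 - 163))) = 22397*(1/10068) - 20949/((1/4)*(-163)*(-182)) = 22397/10068 - 20949/14833/2 = 22397/10068 - 20949*2/14833 = 22397/10068 - 41898/14833 = -89614363/149338644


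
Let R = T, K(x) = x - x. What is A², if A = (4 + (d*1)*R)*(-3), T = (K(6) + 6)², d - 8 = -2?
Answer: 435600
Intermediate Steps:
d = 6 (d = 8 - 2 = 6)
K(x) = 0
T = 36 (T = (0 + 6)² = 6² = 36)
R = 36
A = -660 (A = (4 + (6*1)*36)*(-3) = (4 + 6*36)*(-3) = (4 + 216)*(-3) = 220*(-3) = -660)
A² = (-660)² = 435600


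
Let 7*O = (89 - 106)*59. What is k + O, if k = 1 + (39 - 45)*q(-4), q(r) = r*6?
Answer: 12/7 ≈ 1.7143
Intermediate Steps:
O = -1003/7 (O = ((89 - 106)*59)/7 = (-17*59)/7 = (⅐)*(-1003) = -1003/7 ≈ -143.29)
q(r) = 6*r
k = 145 (k = 1 + (39 - 45)*(6*(-4)) = 1 - 6*(-24) = 1 + 144 = 145)
k + O = 145 - 1003/7 = 12/7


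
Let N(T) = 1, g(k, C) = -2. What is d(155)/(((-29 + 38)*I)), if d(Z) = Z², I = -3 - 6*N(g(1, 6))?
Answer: -24025/81 ≈ -296.60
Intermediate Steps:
I = -9 (I = -3 - 6*1 = -3 - 6 = -9)
d(155)/(((-29 + 38)*I)) = 155²/(((-29 + 38)*(-9))) = 24025/((9*(-9))) = 24025/(-81) = 24025*(-1/81) = -24025/81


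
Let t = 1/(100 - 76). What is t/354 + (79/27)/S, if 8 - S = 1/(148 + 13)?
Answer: 12010597/32803056 ≈ 0.36614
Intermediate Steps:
S = 1287/161 (S = 8 - 1/(148 + 13) = 8 - 1/161 = 1287/161 ≈ 7.9938)
t = 1/24 ≈ 0.041667
t/354 + (79/27)/S = (1/24)/354 + (79/27)/(1287/161) = (1/24)*(1/354) + (79*(1/27))*(161/1287) = 1/8496 + (79/27)*(161/1287) = 1/8496 + 12719/34749 = 12010597/32803056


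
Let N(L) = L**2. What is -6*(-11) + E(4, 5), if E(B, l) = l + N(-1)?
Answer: 72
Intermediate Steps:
E(B, l) = 1 + l (E(B, l) = l + (-1)**2 = l + 1 = 1 + l)
-6*(-11) + E(4, 5) = -6*(-11) + (1 + 5) = 66 + 6 = 72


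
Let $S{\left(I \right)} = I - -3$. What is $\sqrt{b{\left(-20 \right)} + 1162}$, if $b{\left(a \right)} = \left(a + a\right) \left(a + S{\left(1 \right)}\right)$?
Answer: $\sqrt{1802} \approx 42.45$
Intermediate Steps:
$S{\left(I \right)} = 3 + I$ ($S{\left(I \right)} = I + 3 = 3 + I$)
$b{\left(a \right)} = 2 a \left(4 + a\right)$ ($b{\left(a \right)} = \left(a + a\right) \left(a + \left(3 + 1\right)\right) = 2 a \left(a + 4\right) = 2 a \left(4 + a\right)$)
$\sqrt{b{\left(-20 \right)} + 1162} = \sqrt{2 \left(-20\right) \left(4 - 20\right) + 1162} = \sqrt{2 \left(-20\right) \left(-16\right) + 1162} = \sqrt{640 + 1162} = \sqrt{1802}$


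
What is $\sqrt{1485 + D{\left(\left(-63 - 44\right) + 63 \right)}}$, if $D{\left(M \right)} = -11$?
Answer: $\sqrt{1474} \approx 38.393$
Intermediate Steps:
$\sqrt{1485 + D{\left(\left(-63 - 44\right) + 63 \right)}} = \sqrt{1485 - 11} = \sqrt{1474}$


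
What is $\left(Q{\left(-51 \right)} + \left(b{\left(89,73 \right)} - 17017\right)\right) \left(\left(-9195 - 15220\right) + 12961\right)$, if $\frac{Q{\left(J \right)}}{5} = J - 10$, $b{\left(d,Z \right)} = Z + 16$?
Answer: $197386782$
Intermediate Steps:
$b{\left(d,Z \right)} = 16 + Z$
$Q{\left(J \right)} = -50 + 5 J$ ($Q{\left(J \right)} = 5 \left(J - 10\right) = 5 \left(-10 + J\right) = -50 + 5 J$)
$\left(Q{\left(-51 \right)} + \left(b{\left(89,73 \right)} - 17017\right)\right) \left(\left(-9195 - 15220\right) + 12961\right) = \left(\left(-50 + 5 \left(-51\right)\right) + \left(\left(16 + 73\right) - 17017\right)\right) \left(\left(-9195 - 15220\right) + 12961\right) = \left(\left(-50 - 255\right) + \left(89 - 17017\right)\right) \left(-24415 + 12961\right) = \left(-305 - 16928\right) \left(-11454\right) = \left(-17233\right) \left(-11454\right) = 197386782$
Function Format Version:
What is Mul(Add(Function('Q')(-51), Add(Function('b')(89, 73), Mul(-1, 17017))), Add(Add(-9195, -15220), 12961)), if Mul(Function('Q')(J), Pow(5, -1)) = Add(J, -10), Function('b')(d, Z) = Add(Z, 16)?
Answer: 197386782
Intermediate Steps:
Function('b')(d, Z) = Add(16, Z)
Function('Q')(J) = Add(-50, Mul(5, J)) (Function('Q')(J) = Mul(5, Add(J, -10)) = Mul(5, Add(-10, J)) = Add(-50, Mul(5, J)))
Mul(Add(Function('Q')(-51), Add(Function('b')(89, 73), Mul(-1, 17017))), Add(Add(-9195, -15220), 12961)) = Mul(Add(Add(-50, Mul(5, -51)), Add(Add(16, 73), Mul(-1, 17017))), Add(Add(-9195, -15220), 12961)) = Mul(Add(Add(-50, -255), Add(89, -17017)), Add(-24415, 12961)) = Mul(Add(-305, -16928), -11454) = Mul(-17233, -11454) = 197386782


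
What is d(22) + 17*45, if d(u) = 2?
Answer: 767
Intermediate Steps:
d(22) + 17*45 = 2 + 17*45 = 2 + 765 = 767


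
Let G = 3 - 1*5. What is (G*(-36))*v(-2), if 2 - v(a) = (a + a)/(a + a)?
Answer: 72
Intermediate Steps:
v(a) = 1 (v(a) = 2 - (a + a)/(a + a) = 2 - 2*a/(2*a) = 2 - 2*a*1/(2*a) = 2 - 1*1 = 2 - 1 = 1)
G = -2 (G = 3 - 5 = -2)
(G*(-36))*v(-2) = -2*(-36)*1 = 72*1 = 72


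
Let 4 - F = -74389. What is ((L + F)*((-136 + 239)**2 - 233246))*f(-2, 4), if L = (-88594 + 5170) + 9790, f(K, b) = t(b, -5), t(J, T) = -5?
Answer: 844907415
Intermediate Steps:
F = 74393 (F = 4 - 1*(-74389) = 4 + 74389 = 74393)
f(K, b) = -5
L = -73634 (L = -83424 + 9790 = -73634)
((L + F)*((-136 + 239)**2 - 233246))*f(-2, 4) = ((-73634 + 74393)*((-136 + 239)**2 - 233246))*(-5) = (759*(103**2 - 233246))*(-5) = (759*(10609 - 233246))*(-5) = (759*(-222637))*(-5) = -168981483*(-5) = 844907415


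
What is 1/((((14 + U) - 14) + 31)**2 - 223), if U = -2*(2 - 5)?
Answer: 1/1146 ≈ 0.00087260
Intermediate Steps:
U = 6 (U = -2*(-3) = 6)
1/((((14 + U) - 14) + 31)**2 - 223) = 1/((((14 + 6) - 14) + 31)**2 - 223) = 1/(((20 - 14) + 31)**2 - 223) = 1/((6 + 31)**2 - 223) = 1/(37**2 - 223) = 1/(1369 - 223) = 1/1146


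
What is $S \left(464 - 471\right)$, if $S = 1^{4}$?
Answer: $-7$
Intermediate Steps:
$S = 1$
$S \left(464 - 471\right) = 1 \left(464 - 471\right) = 1 \left(-7\right) = -7$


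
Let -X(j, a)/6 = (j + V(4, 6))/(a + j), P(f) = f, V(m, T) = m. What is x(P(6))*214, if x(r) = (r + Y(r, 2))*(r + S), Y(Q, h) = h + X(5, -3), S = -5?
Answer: -4066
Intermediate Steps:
X(j, a) = -6*(4 + j)/(a + j) (X(j, a) = -6*(j + 4)/(a + j) = -6*(4 + j)/(a + j))
Y(Q, h) = -27 + h (Y(Q, h) = h + 6*(-4 - 1*5)/(-3 + 5) = h + 6*(-4 - 5)/2 = h + 6*(½)*(-9) = h - 27 = -27 + h)
x(r) = (-25 + r)*(-5 + r) (x(r) = (r + (-27 + 2))*(r - 5) = (r - 25)*(-5 + r) = (-25 + r)*(-5 + r))
x(P(6))*214 = (125 + 6² - 30*6)*214 = (125 + 36 - 180)*214 = -19*214 = -4066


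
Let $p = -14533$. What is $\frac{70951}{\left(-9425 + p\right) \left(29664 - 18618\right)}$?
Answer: $- \frac{70951}{264640068} \approx -0.0002681$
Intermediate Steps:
$\frac{70951}{\left(-9425 + p\right) \left(29664 - 18618\right)} = \frac{70951}{\left(-9425 - 14533\right) \left(29664 - 18618\right)} = \frac{70951}{\left(-23958\right) 11046} = \frac{70951}{-264640068} = 70951 \left(- \frac{1}{264640068}\right) = - \frac{70951}{264640068}$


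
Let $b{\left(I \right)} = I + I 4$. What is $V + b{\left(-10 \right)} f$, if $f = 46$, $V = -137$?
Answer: $-2437$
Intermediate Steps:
$b{\left(I \right)} = 5 I$ ($b{\left(I \right)} = I + 4 I = 5 I$)
$V + b{\left(-10 \right)} f = -137 + 5 \left(-10\right) 46 = -137 - 2300 = -2437$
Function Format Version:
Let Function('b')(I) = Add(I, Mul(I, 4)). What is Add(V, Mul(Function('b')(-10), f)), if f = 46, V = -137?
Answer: -2437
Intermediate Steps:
Function('b')(I) = Mul(5, I) (Function('b')(I) = Add(I, Mul(4, I)) = Mul(5, I))
Add(V, Mul(Function('b')(-10), f)) = Add(-137, Mul(Mul(5, -10), 46)) = Add(-137, Mul(-50, 46)) = Add(-137, -2300) = -2437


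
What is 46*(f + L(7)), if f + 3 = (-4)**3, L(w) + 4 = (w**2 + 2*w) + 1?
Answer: -322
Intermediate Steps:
L(w) = -3 + w**2 + 2*w (L(w) = -4 + ((w**2 + 2*w) + 1) = -4 + (1 + w**2 + 2*w) = -3 + w**2 + 2*w)
f = -67 (f = -3 + (-4)**3 = -3 - 64 = -67)
46*(f + L(7)) = 46*(-67 + (-3 + 7**2 + 2*7)) = 46*(-67 + (-3 + 49 + 14)) = 46*(-67 + 60) = 46*(-7) = -322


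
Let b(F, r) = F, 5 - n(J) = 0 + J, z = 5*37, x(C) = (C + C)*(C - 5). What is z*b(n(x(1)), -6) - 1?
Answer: 2404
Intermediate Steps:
x(C) = 2*C*(-5 + C) (x(C) = (2*C)*(-5 + C) = 2*C*(-5 + C))
z = 185
n(J) = 5 - J (n(J) = 5 - (0 + J) = 5 - J)
z*b(n(x(1)), -6) - 1 = 185*(5 - 2*(-5 + 1)) - 1 = 185*(5 - 2*(-4)) - 1 = 185*(5 - 1*(-8)) - 1 = 185*(5 + 8) - 1 = 185*13 - 1 = 2405 - 1 = 2404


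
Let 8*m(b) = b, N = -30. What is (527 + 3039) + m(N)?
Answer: 14249/4 ≈ 3562.3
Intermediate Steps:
m(b) = b/8
(527 + 3039) + m(N) = (527 + 3039) + (1/8)*(-30) = 3566 - 15/4 = 14249/4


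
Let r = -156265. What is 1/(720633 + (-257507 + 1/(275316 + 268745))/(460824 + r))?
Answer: 165698674099/119407792512468741 ≈ 1.3877e-6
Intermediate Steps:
1/(720633 + (-257507 + 1/(275316 + 268745))/(460824 + r)) = 1/(720633 + (-257507 + 1/(275316 + 268745))/(460824 - 156265)) = 1/(720633 + (-257507 + 1/544061)/304559) = 1/(720633 + (-257507 + 1/544061)*(1/304559)) = 1/(720633 - 140099515926/544061*1/304559) = 1/(720633 - 140099515926/165698674099) = 1/(119407792512468741/165698674099) = 165698674099/119407792512468741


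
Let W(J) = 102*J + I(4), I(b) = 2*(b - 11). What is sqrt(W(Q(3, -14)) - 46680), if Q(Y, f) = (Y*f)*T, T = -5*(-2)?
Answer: I*sqrt(89534) ≈ 299.22*I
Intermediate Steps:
T = 10
Q(Y, f) = 10*Y*f (Q(Y, f) = (Y*f)*10 = 10*Y*f)
I(b) = -22 + 2*b (I(b) = 2*(-11 + b) = -22 + 2*b)
W(J) = -14 + 102*J (W(J) = 102*J + (-22 + 2*4) = 102*J + (-22 + 8) = 102*J - 14 = -14 + 102*J)
sqrt(W(Q(3, -14)) - 46680) = sqrt((-14 + 102*(10*3*(-14))) - 46680) = sqrt((-14 + 102*(-420)) - 46680) = sqrt((-14 - 42840) - 46680) = sqrt(-42854 - 46680) = sqrt(-89534) = I*sqrt(89534)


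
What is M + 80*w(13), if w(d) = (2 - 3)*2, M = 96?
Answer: -64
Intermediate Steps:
w(d) = -2 (w(d) = -1*2 = -2)
M + 80*w(13) = 96 + 80*(-2) = 96 - 160 = -64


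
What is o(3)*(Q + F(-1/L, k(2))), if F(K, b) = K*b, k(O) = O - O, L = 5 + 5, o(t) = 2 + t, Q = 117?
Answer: 585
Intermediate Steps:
L = 10
k(O) = 0
o(3)*(Q + F(-1/L, k(2))) = (2 + 3)*(117 - 1/10*0) = 5*(117 - 1*1/10*0) = 5*(117 - 1/10*0) = 5*(117 + 0) = 5*117 = 585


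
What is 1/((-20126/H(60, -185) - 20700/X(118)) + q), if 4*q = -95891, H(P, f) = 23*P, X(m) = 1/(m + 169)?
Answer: -1380/8231544521 ≈ -1.6765e-7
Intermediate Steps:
X(m) = 1/(169 + m)
q = -95891/4 (q = (1/4)*(-95891) = -95891/4 ≈ -23973.)
1/((-20126/H(60, -185) - 20700/X(118)) + q) = 1/((-20126/(23*60) - 20700/(1/(169 + 118))) - 95891/4) = 1/((-20126/1380 - 20700/(1/287)) - 95891/4) = 1/((-20126*1/1380 - 20700/1/287) - 95891/4) = 1/((-10063/690 - 20700*287) - 95891/4) = 1/((-10063/690 - 5940900) - 95891/4) = 1/(-4099231063/690 - 95891/4) = 1/(-8231544521/1380) = -1380/8231544521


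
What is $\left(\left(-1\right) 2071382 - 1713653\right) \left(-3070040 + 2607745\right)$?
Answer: $1749802755325$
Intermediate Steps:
$\left(\left(-1\right) 2071382 - 1713653\right) \left(-3070040 + 2607745\right) = \left(-2071382 - 1713653\right) \left(-462295\right) = \left(-3785035\right) \left(-462295\right) = 1749802755325$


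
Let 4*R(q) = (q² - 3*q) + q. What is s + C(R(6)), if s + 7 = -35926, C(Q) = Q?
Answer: -35927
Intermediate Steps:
R(q) = -q/2 + q²/4 (R(q) = ((q² - 3*q) + q)/4 = (q² - 2*q)/4 = -q/2 + q²/4)
s = -35933 (s = -7 - 35926 = -35933)
s + C(R(6)) = -35933 + (¼)*6*(-2 + 6) = -35933 + (¼)*6*4 = -35933 + 6 = -35927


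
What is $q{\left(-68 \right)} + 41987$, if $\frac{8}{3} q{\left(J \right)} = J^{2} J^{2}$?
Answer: $8060003$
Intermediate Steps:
$q{\left(J \right)} = \frac{3 J^{4}}{8}$ ($q{\left(J \right)} = \frac{3 J^{2} J^{2}}{8} = \frac{3 J^{4}}{8}$)
$q{\left(-68 \right)} + 41987 = \frac{3 \left(-68\right)^{4}}{8} + 41987 = \frac{3}{8} \cdot 21381376 + 41987 = 8018016 + 41987 = 8060003$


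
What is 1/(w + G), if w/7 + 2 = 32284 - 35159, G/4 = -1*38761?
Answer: -1/175183 ≈ -5.7083e-6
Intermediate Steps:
G = -155044 (G = 4*(-1*38761) = 4*(-38761) = -155044)
w = -20139 (w = -14 + 7*(32284 - 35159) = -14 + 7*(-2875) = -14 - 20125 = -20139)
1/(w + G) = 1/(-20139 - 155044) = 1/(-175183) = -1/175183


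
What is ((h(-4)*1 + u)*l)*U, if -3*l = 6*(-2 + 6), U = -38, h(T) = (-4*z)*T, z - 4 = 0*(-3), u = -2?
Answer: 18848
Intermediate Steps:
z = 4 (z = 4 + 0*(-3) = 4 + 0 = 4)
h(T) = -16*T (h(T) = (-4*4)*T = -16*T)
l = -8 (l = -2*(-2 + 6) = -2*4 = -⅓*24 = -8)
((h(-4)*1 + u)*l)*U = ((-16*(-4)*1 - 2)*(-8))*(-38) = ((64*1 - 2)*(-8))*(-38) = ((64 - 2)*(-8))*(-38) = (62*(-8))*(-38) = -496*(-38) = 18848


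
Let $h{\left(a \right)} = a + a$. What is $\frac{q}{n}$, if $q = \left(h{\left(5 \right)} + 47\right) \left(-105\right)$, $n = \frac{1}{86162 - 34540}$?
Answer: $-308957670$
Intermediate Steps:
$h{\left(a \right)} = 2 a$
$n = \frac{1}{51622} \approx 1.9372 \cdot 10^{-5}$
$q = -5985$ ($q = \left(2 \cdot 5 + 47\right) \left(-105\right) = \left(10 + 47\right) \left(-105\right) = 57 \left(-105\right) = -5985$)
$\frac{q}{n} = - 5985 \frac{1}{\frac{1}{51622}} = \left(-5985\right) 51622 = -308957670$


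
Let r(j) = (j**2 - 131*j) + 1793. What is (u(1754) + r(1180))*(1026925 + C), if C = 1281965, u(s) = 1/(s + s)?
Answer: 5020176125640225/1754 ≈ 2.8621e+12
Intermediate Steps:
u(s) = 1/(2*s)
r(j) = 1793 + j**2 - 131*j
(u(1754) + r(1180))*(1026925 + C) = ((1/2)/1754 + (1793 + 1180**2 - 131*1180))*(1026925 + 1281965) = ((1/2)*(1/1754) + (1793 + 1392400 - 154580))*2308890 = (1/3508 + 1239613)*2308890 = (4348562405/3508)*2308890 = 5020176125640225/1754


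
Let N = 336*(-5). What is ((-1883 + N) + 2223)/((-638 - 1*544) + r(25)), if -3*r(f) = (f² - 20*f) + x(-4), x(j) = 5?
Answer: 1005/919 ≈ 1.0936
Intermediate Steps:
N = -1680
r(f) = -5/3 - f²/3 + 20*f/3 (r(f) = -((f² - 20*f) + 5)/3 = -(5 + f² - 20*f)/3 = -5/3 - f²/3 + 20*f/3)
((-1883 + N) + 2223)/((-638 - 1*544) + r(25)) = ((-1883 - 1680) + 2223)/((-638 - 1*544) + (-5/3 - ⅓*25² + (20/3)*25)) = (-3563 + 2223)/((-638 - 544) + (-5/3 - ⅓*625 + 500/3)) = -1340/(-1182 + (-5/3 - 625/3 + 500/3)) = -1340/(-1182 - 130/3) = -1340/(-3676/3) = -1340*(-3/3676) = 1005/919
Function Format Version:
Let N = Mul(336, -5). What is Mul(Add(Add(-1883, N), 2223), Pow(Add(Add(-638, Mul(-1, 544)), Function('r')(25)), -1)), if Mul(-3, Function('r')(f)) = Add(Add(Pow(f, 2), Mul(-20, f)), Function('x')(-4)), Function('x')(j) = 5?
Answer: Rational(1005, 919) ≈ 1.0936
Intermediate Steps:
N = -1680
Function('r')(f) = Add(Rational(-5, 3), Mul(Rational(-1, 3), Pow(f, 2)), Mul(Rational(20, 3), f)) (Function('r')(f) = Mul(Rational(-1, 3), Add(Add(Pow(f, 2), Mul(-20, f)), 5)) = Mul(Rational(-1, 3), Add(5, Pow(f, 2), Mul(-20, f))) = Add(Rational(-5, 3), Mul(Rational(-1, 3), Pow(f, 2)), Mul(Rational(20, 3), f)))
Mul(Add(Add(-1883, N), 2223), Pow(Add(Add(-638, Mul(-1, 544)), Function('r')(25)), -1)) = Mul(Add(Add(-1883, -1680), 2223), Pow(Add(Add(-638, Mul(-1, 544)), Add(Rational(-5, 3), Mul(Rational(-1, 3), Pow(25, 2)), Mul(Rational(20, 3), 25))), -1)) = Mul(Add(-3563, 2223), Pow(Add(Add(-638, -544), Add(Rational(-5, 3), Mul(Rational(-1, 3), 625), Rational(500, 3))), -1)) = Mul(-1340, Pow(Add(-1182, Add(Rational(-5, 3), Rational(-625, 3), Rational(500, 3))), -1)) = Mul(-1340, Pow(Add(-1182, Rational(-130, 3)), -1)) = Mul(-1340, Pow(Rational(-3676, 3), -1)) = Mul(-1340, Rational(-3, 3676)) = Rational(1005, 919)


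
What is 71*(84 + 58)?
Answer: 10082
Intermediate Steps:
71*(84 + 58) = 71*142 = 10082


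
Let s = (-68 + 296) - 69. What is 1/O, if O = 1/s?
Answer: 159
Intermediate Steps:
s = 159 (s = 228 - 69 = 159)
O = 1/159 ≈ 0.0062893
1/O = 1/(1/159) = 159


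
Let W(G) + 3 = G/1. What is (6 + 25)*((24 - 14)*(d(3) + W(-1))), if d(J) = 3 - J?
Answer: -1240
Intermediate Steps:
W(G) = -3 + G (W(G) = -3 + G/1 = -3 + G*1 = -3 + G)
(6 + 25)*((24 - 14)*(d(3) + W(-1))) = (6 + 25)*((24 - 14)*((3 - 1*3) + (-3 - 1))) = 31*(10*((3 - 3) - 4)) = 31*(10*(0 - 4)) = 31*(10*(-4)) = 31*(-40) = -1240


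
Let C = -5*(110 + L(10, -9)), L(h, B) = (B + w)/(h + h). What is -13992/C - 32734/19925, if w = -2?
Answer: 94864334/3965075 ≈ 23.925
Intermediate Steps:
L(h, B) = (-2 + B)/(2*h) (L(h, B) = (B - 2)/(h + h) = (-2 + B)/((2*h)) = (-2 + B)*(1/(2*h)) = (-2 + B)/(2*h))
C = -2189/4 (C = -5*(110 + (½)*(-2 - 9)/10) = -5*(110 + (½)*(⅒)*(-11)) = -5*(110 - 11/20) = -5*2189/20 = -2189/4 ≈ -547.25)
-13992/C - 32734/19925 = -13992/(-2189/4) - 32734/19925 = -13992*(-4/2189) - 32734*1/19925 = 5088/199 - 32734/19925 = 94864334/3965075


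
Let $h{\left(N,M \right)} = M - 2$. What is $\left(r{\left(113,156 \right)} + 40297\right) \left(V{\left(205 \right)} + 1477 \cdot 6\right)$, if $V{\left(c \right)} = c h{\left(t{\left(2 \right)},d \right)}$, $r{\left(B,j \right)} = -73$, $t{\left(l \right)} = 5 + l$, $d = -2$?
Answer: $323481408$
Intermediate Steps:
$h{\left(N,M \right)} = -2 + M$ ($h{\left(N,M \right)} = M - 2 = -2 + M$)
$V{\left(c \right)} = - 4 c$ ($V{\left(c \right)} = c \left(-2 - 2\right) = c \left(-4\right) = - 4 c$)
$\left(r{\left(113,156 \right)} + 40297\right) \left(V{\left(205 \right)} + 1477 \cdot 6\right) = \left(-73 + 40297\right) \left(\left(-4\right) 205 + 1477 \cdot 6\right) = 40224 \left(-820 + 8862\right) = 40224 \cdot 8042 = 323481408$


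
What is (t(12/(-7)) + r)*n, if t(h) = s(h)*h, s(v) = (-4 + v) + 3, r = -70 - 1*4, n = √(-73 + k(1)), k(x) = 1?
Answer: -20388*I*√2/49 ≈ -588.43*I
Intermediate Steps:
n = 6*I*√2 (n = √(-73 + 1) = √(-72) = 6*I*√2 ≈ 8.4853*I)
r = -74 (r = -70 - 4 = -74)
s(v) = -1 + v
t(h) = h*(-1 + h) (t(h) = (-1 + h)*h = h*(-1 + h))
(t(12/(-7)) + r)*n = ((12/(-7))*(-1 + 12/(-7)) - 74)*(6*I*√2) = ((12*(-⅐))*(-1 + 12*(-⅐)) - 74)*(6*I*√2) = (-12*(-1 - 12/7)/7 - 74)*(6*I*√2) = (-12/7*(-19/7) - 74)*(6*I*√2) = (228/49 - 74)*(6*I*√2) = -20388*I*√2/49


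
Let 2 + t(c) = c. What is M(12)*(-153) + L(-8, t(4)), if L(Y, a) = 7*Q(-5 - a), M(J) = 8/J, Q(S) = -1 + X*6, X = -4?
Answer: -277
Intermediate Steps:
Q(S) = -25 (Q(S) = -1 - 4*6 = -1 - 24 = -25)
t(c) = -2 + c
L(Y, a) = -175 (L(Y, a) = 7*(-25) = -175)
M(12)*(-153) + L(-8, t(4)) = (8/12)*(-153) - 175 = (8*(1/12))*(-153) - 175 = (⅔)*(-153) - 175 = -102 - 175 = -277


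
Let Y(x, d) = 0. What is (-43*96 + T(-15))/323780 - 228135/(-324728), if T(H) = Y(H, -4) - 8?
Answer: 18130618823/26285107960 ≈ 0.68977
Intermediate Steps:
T(H) = -8 (T(H) = 0 - 8 = -8)
(-43*96 + T(-15))/323780 - 228135/(-324728) = (-43*96 - 8)/323780 - 228135/(-324728) = (-4128 - 8)*(1/323780) - 228135*(-1/324728) = -4136*1/323780 + 228135/324728 = -1034/80945 + 228135/324728 = 18130618823/26285107960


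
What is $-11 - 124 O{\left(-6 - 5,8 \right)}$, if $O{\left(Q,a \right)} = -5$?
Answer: $609$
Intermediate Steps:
$-11 - 124 O{\left(-6 - 5,8 \right)} = -11 - -620 = -11 + 620 = 609$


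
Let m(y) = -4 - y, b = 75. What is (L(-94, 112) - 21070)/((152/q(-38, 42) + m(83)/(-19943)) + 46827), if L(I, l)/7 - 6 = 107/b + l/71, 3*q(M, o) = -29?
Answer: -64695122093987/144164595552300 ≈ -0.44876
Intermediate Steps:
q(M, o) = -29/3 (q(M, o) = (⅓)*(-29) = -29/3)
L(I, l) = 3899/75 + 7*l/71 (L(I, l) = 42 + 7*(107/75 + l/71) = 42 + (749/75 + 7*l/71) = 3899/75 + 7*l/71)
(L(-94, 112) - 21070)/((152/q(-38, 42) + m(83)/(-19943)) + 46827) = ((3899/75 + (7/71)*112) - 21070)/((152/(-29/3) + (-4 - 1*83)/(-19943)) + 46827) = ((3899/75 + 784/71) - 21070)/((152*(-3/29) + (-4 - 83)*(-1/19943)) + 46827) = (335629/5325 - 21070)/((-456/29 - 87*(-1/19943)) + 46827) = -111862121/(5325*((-456/29 + 87/19943) + 46827)) = -111862121/(5325*(-9091485/578347 + 46827)) = -111862121/(5325*27073163484/578347) = -111862121/5325*578347/27073163484 = -64695122093987/144164595552300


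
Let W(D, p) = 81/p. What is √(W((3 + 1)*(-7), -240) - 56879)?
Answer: I*√22751735/20 ≈ 238.49*I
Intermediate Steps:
√(W((3 + 1)*(-7), -240) - 56879) = √(81/(-240) - 56879) = √(81*(-1/240) - 56879) = √(-27/80 - 56879) = √(-4550347/80) = I*√22751735/20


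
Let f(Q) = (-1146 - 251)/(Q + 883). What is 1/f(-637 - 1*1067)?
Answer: 821/1397 ≈ 0.58769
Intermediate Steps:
f(Q) = -1397/(883 + Q)
1/f(-637 - 1*1067) = 1/(-1397/(883 + (-637 - 1*1067))) = 1/(-1397/(883 + (-637 - 1067))) = 1/(-1397/(883 - 1704)) = 1/(-1397/(-821)) = 1/(-1397*(-1/821)) = 1/(1397/821) = 821/1397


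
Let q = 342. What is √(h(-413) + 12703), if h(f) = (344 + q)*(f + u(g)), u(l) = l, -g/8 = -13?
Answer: I*√199271 ≈ 446.4*I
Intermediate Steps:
g = 104 (g = -8*(-13) = 104)
h(f) = 71344 + 686*f (h(f) = (344 + 342)*(f + 104) = 686*(104 + f) = 71344 + 686*f)
√(h(-413) + 12703) = √((71344 + 686*(-413)) + 12703) = √((71344 - 283318) + 12703) = √(-211974 + 12703) = √(-199271) = I*√199271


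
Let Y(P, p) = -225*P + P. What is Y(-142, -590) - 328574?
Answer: -296766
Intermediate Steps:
Y(P, p) = -224*P
Y(-142, -590) - 328574 = -224*(-142) - 328574 = 31808 - 328574 = -296766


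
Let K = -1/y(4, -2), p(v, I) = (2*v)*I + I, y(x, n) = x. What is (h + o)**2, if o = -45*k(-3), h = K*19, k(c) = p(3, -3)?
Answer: 14145121/16 ≈ 8.8407e+5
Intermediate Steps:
p(v, I) = I + 2*I*v (p(v, I) = 2*I*v + I = I + 2*I*v)
k(c) = -21 (k(c) = -3*(1 + 2*3) = -3*(1 + 6) = -3*7 = -21)
K = -1/4 ≈ -0.25000
h = -19/4 (h = -1/4*19 = -19/4 ≈ -4.7500)
o = 945 (o = -45*(-21) = 945)
(h + o)**2 = (-19/4 + 945)**2 = (3761/4)**2 = 14145121/16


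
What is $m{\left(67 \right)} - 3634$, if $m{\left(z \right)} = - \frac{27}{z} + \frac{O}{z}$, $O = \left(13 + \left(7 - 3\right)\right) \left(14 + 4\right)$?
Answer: $- \frac{243199}{67} \approx -3629.8$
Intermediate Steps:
$O = 306$ ($O = \left(13 + 4\right) 18 = 17 \cdot 18 = 306$)
$m{\left(z \right)} = \frac{279}{z}$ ($m{\left(z \right)} = - \frac{27}{z} + \frac{306}{z} = \frac{279}{z}$)
$m{\left(67 \right)} - 3634 = \frac{279}{67} - 3634 = - \frac{243199}{67}$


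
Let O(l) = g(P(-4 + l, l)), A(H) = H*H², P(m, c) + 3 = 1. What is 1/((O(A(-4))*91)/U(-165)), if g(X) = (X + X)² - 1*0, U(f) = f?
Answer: -165/1456 ≈ -0.11332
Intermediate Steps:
P(m, c) = -2 (P(m, c) = -3 + 1 = -2)
g(X) = 4*X² (g(X) = (2*X)² + 0 = 4*X² + 0 = 4*X²)
A(H) = H³
O(l) = 16 (O(l) = 4*(-2)² = 4*4 = 16)
1/((O(A(-4))*91)/U(-165)) = 1/((16*91)/(-165)) = 1/(1456*(-1/165)) = 1/(-1456/165) = -165/1456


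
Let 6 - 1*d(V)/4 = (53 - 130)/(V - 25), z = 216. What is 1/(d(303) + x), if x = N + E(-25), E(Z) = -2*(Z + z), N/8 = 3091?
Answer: 139/3387584 ≈ 4.1032e-5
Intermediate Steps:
N = 24728 (N = 8*3091 = 24728)
d(V) = 24 + 308/(-25 + V) (d(V) = 24 - 4*(53 - 130)/(V - 25) = 24 - (-308)/(-25 + V) = 24 + 308/(-25 + V))
E(Z) = -432 - 2*Z (E(Z) = -2*(Z + 216) = -2*(216 + Z) = -432 - 2*Z)
x = 24346 (x = 24728 + (-432 - 2*(-25)) = 24728 + (-432 + 50) = 24728 - 382 = 24346)
1/(d(303) + x) = 1/(4*(-73 + 6*303)/(-25 + 303) + 24346) = 1/(4*(-73 + 1818)/278 + 24346) = 1/(4*(1/278)*1745 + 24346) = 1/(3490/139 + 24346) = 1/(3387584/139) = 139/3387584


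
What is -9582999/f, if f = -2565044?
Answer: 9582999/2565044 ≈ 3.7360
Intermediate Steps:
-9582999/f = -9582999/(-2565044) = -9582999*(-1/2565044) = 9582999/2565044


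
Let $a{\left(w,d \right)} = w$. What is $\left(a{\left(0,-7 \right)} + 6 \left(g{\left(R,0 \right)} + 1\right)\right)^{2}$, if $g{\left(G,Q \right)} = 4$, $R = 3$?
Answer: $900$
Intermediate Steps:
$\left(a{\left(0,-7 \right)} + 6 \left(g{\left(R,0 \right)} + 1\right)\right)^{2} = \left(0 + 6 \left(4 + 1\right)\right)^{2} = \left(0 + 6 \cdot 5\right)^{2} = \left(0 + 30\right)^{2} = 30^{2} = 900$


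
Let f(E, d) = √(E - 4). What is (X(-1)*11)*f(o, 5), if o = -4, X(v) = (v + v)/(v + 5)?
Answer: -11*I*√2 ≈ -15.556*I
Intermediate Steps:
X(v) = 2*v/(5 + v) (X(v) = (2*v)/(5 + v) = 2*v/(5 + v))
f(E, d) = √(-4 + E)
(X(-1)*11)*f(o, 5) = ((2*(-1)/(5 - 1))*11)*√(-4 - 4) = ((2*(-1)/4)*11)*√(-8) = ((2*(-1)*(¼))*11)*(2*I*√2) = (-½*11)*(2*I*√2) = -11*I*√2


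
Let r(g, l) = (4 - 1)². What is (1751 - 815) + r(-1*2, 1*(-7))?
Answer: 945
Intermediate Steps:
r(g, l) = 9 (r(g, l) = 3² = 9)
(1751 - 815) + r(-1*2, 1*(-7)) = (1751 - 815) + 9 = 936 + 9 = 945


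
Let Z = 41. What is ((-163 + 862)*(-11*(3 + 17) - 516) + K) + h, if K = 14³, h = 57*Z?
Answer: -509383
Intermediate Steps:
h = 2337 (h = 57*41 = 2337)
K = 2744
((-163 + 862)*(-11*(3 + 17) - 516) + K) + h = ((-163 + 862)*(-11*(3 + 17) - 516) + 2744) + 2337 = (699*(-11*20 - 516) + 2744) + 2337 = (699*(-220 - 516) + 2744) + 2337 = (699*(-736) + 2744) + 2337 = (-514464 + 2744) + 2337 = -511720 + 2337 = -509383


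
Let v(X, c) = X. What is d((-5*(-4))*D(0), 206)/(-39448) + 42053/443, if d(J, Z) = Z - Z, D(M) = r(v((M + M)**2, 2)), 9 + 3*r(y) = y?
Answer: 42053/443 ≈ 94.928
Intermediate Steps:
r(y) = -3 + y/3
D(M) = -3 + 4*M**2/3 (D(M) = -3 + (M + M)**2/3 = -3 + (2*M)**2/3 = -3 + (4*M**2)/3 = -3 + 4*M**2/3)
d(J, Z) = 0
d((-5*(-4))*D(0), 206)/(-39448) + 42053/443 = 0/(-39448) + 42053/443 = 0*(-1/39448) + 42053*(1/443) = 0 + 42053/443 = 42053/443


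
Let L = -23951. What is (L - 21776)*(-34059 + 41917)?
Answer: -359322766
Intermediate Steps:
(L - 21776)*(-34059 + 41917) = (-23951 - 21776)*(-34059 + 41917) = -45727*7858 = -359322766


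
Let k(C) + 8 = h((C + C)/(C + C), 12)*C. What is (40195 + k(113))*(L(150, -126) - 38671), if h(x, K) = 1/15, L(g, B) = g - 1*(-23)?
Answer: -23211137164/15 ≈ -1.5474e+9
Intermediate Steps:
L(g, B) = 23 + g (L(g, B) = g + 23 = 23 + g)
h(x, K) = 1/15
k(C) = -8 + C/15
(40195 + k(113))*(L(150, -126) - 38671) = (40195 + (-8 + (1/15)*113))*((23 + 150) - 38671) = (40195 + (-8 + 113/15))*(173 - 38671) = (40195 - 7/15)*(-38498) = (602918/15)*(-38498) = -23211137164/15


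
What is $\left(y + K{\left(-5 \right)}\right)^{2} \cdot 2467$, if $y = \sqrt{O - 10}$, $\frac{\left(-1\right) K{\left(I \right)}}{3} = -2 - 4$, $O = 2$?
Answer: $779572 + 177624 i \sqrt{2} \approx 7.7957 \cdot 10^{5} + 2.512 \cdot 10^{5} i$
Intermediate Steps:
$K{\left(I \right)} = 18$ ($K{\left(I \right)} = - 3 \left(-2 - 4\right) = \left(-3\right) \left(-6\right) = 18$)
$y = 2 i \sqrt{2}$ ($y = \sqrt{2 - 10} = \sqrt{-8} = 2 i \sqrt{2} \approx 2.8284 i$)
$\left(y + K{\left(-5 \right)}\right)^{2} \cdot 2467 = \left(2 i \sqrt{2} + 18\right)^{2} \cdot 2467 = \left(18 + 2 i \sqrt{2}\right)^{2} \cdot 2467 = 2467 \left(18 + 2 i \sqrt{2}\right)^{2}$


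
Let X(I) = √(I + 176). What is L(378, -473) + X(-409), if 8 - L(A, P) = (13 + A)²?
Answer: -152873 + I*√233 ≈ -1.5287e+5 + 15.264*I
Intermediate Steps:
L(A, P) = 8 - (13 + A)²
X(I) = √(176 + I)
L(378, -473) + X(-409) = (8 - (13 + 378)²) + √(176 - 409) = (8 - 1*391²) + √(-233) = (8 - 1*152881) + I*√233 = (8 - 152881) + I*√233 = -152873 + I*√233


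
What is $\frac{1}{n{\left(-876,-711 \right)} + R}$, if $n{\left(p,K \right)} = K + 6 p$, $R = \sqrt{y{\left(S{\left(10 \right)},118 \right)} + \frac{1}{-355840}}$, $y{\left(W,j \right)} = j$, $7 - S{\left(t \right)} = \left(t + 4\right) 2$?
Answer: $- \frac{707765760}{4223224293547} - \frac{16 \sqrt{58364875410}}{12669672880641} \approx -0.00016789$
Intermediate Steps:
$S{\left(t \right)} = -1 - 2 t$ ($S{\left(t \right)} = 7 - \left(t + 4\right) 2 = 7 - \left(4 + t\right) 2 = 7 - \left(8 + 2 t\right) = -1 - 2 t$)
$R = \frac{\sqrt{58364875410}}{22240}$ ($R = \sqrt{118 + \frac{1}{-355840}} = \sqrt{118 - \frac{1}{355840}} = \sqrt{\frac{41989119}{355840}} = \frac{\sqrt{58364875410}}{22240} \approx 10.863$)
$\frac{1}{n{\left(-876,-711 \right)} + R} = \frac{1}{\left(-711 + 6 \left(-876\right)\right) + \frac{\sqrt{58364875410}}{22240}} = \frac{1}{\left(-711 - 5256\right) + \frac{\sqrt{58364875410}}{22240}} = \frac{1}{-5967 + \frac{\sqrt{58364875410}}{22240}}$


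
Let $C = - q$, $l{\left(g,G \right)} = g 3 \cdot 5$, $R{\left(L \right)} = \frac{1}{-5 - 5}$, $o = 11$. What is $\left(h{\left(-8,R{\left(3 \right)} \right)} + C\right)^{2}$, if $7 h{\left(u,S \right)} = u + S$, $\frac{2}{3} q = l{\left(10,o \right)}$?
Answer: $\frac{250620561}{4900} \approx 51147.0$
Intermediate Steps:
$R{\left(L \right)} = - \frac{1}{10}$ ($R{\left(L \right)} = \frac{1}{-10} = - \frac{1}{10}$)
$l{\left(g,G \right)} = 15 g$ ($l{\left(g,G \right)} = g 15 = 15 g$)
$q = 225$ ($q = \frac{3 \cdot 15 \cdot 10}{2} = \frac{3}{2} \cdot 150 = 225$)
$h{\left(u,S \right)} = \frac{S}{7} + \frac{u}{7}$ ($h{\left(u,S \right)} = \frac{u + S}{7} = \frac{S + u}{7} = \frac{S}{7} + \frac{u}{7}$)
$C = -225$ ($C = \left(-1\right) 225 = -225$)
$\left(h{\left(-8,R{\left(3 \right)} \right)} + C\right)^{2} = \left(\left(\frac{1}{7} \left(- \frac{1}{10}\right) + \frac{1}{7} \left(-8\right)\right) - 225\right)^{2} = \left(\left(- \frac{1}{70} - \frac{8}{7}\right) - 225\right)^{2} = \left(- \frac{81}{70} - 225\right)^{2} = \left(- \frac{15831}{70}\right)^{2} = \frac{250620561}{4900}$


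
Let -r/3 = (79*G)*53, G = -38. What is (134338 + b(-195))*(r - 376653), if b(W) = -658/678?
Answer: 1528103189415/113 ≈ 1.3523e+10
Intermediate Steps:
b(W) = -329/339 (b(W) = -658*1/678 = -329/339)
r = 477318 (r = -3*79*(-38)*53 = -(-9006)*53 = -3*(-159106) = 477318)
(134338 + b(-195))*(r - 376653) = (134338 - 329/339)*(477318 - 376653) = (45540253/339)*100665 = 1528103189415/113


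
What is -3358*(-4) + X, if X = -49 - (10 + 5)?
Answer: 13368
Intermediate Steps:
X = -64 (X = -49 - 1*15 = -49 - 15 = -64)
-3358*(-4) + X = -3358*(-4) - 64 = -146*(-92) - 64 = 13432 - 64 = 13368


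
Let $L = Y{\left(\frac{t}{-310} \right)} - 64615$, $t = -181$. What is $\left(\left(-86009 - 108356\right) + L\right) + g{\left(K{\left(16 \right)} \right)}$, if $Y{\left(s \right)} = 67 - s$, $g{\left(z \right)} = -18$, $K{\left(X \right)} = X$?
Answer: $- \frac{80268791}{310} \approx -2.5893 \cdot 10^{5}$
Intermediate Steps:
$L = - \frac{20010061}{310}$ ($L = \left(67 - - \frac{181}{-310}\right) - 64615 = \left(67 - \left(-181\right) \left(- \frac{1}{310}\right)\right) - 64615 = \left(67 - \frac{181}{310}\right) - 64615 = \frac{20589}{310} - 64615 = - \frac{20010061}{310} \approx -64549.0$)
$\left(\left(-86009 - 108356\right) + L\right) + g{\left(K{\left(16 \right)} \right)} = \left(\left(-86009 - 108356\right) - \frac{20010061}{310}\right) - 18 = \left(-194365 - \frac{20010061}{310}\right) - 18 = - \frac{80263211}{310} - 18 = - \frac{80268791}{310}$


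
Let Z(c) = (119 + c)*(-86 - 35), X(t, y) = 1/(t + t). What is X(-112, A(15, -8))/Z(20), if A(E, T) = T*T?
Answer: 1/3767456 ≈ 2.6543e-7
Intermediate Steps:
A(E, T) = T²
X(t, y) = 1/(2*t)
Z(c) = -14399 - 121*c (Z(c) = (119 + c)*(-121) = -14399 - 121*c)
X(-112, A(15, -8))/Z(20) = ((½)/(-112))/(-14399 - 121*20) = ((½)*(-1/112))/(-14399 - 2420) = -1/224/(-16819) = -1/224*(-1/16819) = 1/3767456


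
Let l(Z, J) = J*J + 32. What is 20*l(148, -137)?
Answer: 376020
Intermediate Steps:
l(Z, J) = 32 + J² (l(Z, J) = J² + 32 = 32 + J²)
20*l(148, -137) = 20*(32 + (-137)²) = 20*(32 + 18769) = 20*18801 = 376020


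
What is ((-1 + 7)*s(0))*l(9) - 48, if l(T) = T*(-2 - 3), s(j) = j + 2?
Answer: -588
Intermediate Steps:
s(j) = 2 + j
l(T) = -5*T (l(T) = T*(-5) = -5*T)
((-1 + 7)*s(0))*l(9) - 48 = ((-1 + 7)*(2 + 0))*(-5*9) - 48 = (6*2)*(-45) - 48 = 12*(-45) - 48 = -540 - 48 = -588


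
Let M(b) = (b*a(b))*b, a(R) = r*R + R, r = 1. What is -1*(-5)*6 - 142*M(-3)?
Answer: 7698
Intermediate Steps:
a(R) = 2*R (a(R) = 1*R + R = R + R = 2*R)
M(b) = 2*b³ (M(b) = (b*(2*b))*b = (2*b²)*b = 2*b³)
-1*(-5)*6 - 142*M(-3) = -1*(-5)*6 - 284*(-3)³ = 5*6 - 284*(-27) = 30 - 142*(-54) = 30 + 7668 = 7698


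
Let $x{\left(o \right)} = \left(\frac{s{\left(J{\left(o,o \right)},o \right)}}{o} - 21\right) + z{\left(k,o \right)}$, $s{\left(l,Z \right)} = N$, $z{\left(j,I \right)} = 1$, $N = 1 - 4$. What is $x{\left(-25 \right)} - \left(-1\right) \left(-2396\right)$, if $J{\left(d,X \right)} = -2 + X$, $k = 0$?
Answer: $- \frac{60397}{25} \approx -2415.9$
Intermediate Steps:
$N = -3$ ($N = 1 - 4 = -3$)
$s{\left(l,Z \right)} = -3$
$x{\left(o \right)} = -20 - \frac{3}{o}$ ($x{\left(o \right)} = \left(- \frac{3}{o} - 21\right) + 1 = \left(-21 - \frac{3}{o}\right) + 1 = -20 - \frac{3}{o}$)
$x{\left(-25 \right)} - \left(-1\right) \left(-2396\right) = \left(-20 - \frac{3}{-25}\right) - \left(-1\right) \left(-2396\right) = \left(-20 - - \frac{3}{25}\right) - 2396 = \left(-20 + \frac{3}{25}\right) - 2396 = - \frac{497}{25} - 2396 = - \frac{60397}{25}$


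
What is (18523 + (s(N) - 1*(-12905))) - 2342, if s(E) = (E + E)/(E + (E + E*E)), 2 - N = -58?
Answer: 901667/31 ≈ 29086.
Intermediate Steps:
N = 60 (N = 2 - 1*(-58) = 2 + 58 = 60)
s(E) = 2*E/(E² + 2*E) (s(E) = (2*E)/(E + (E + E²)) = (2*E)/(E² + 2*E) = 2*E/(E² + 2*E))
(18523 + (s(N) - 1*(-12905))) - 2342 = (18523 + (2/(2 + 60) - 1*(-12905))) - 2342 = (18523 + (2/62 + 12905)) - 2342 = (18523 + (2*(1/62) + 12905)) - 2342 = (18523 + (1/31 + 12905)) - 2342 = (18523 + 400056/31) - 2342 = 974269/31 - 2342 = 901667/31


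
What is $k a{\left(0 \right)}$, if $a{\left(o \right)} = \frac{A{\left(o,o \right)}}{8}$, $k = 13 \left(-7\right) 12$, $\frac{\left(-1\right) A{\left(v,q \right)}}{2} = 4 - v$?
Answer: $1092$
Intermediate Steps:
$A{\left(v,q \right)} = -8 + 2 v$ ($A{\left(v,q \right)} = - 2 \left(4 - v\right) = -8 + 2 v$)
$k = -1092$ ($k = \left(-91\right) 12 = -1092$)
$a{\left(o \right)} = -1 + \frac{o}{4}$ ($a{\left(o \right)} = \frac{-8 + 2 o}{8} = \left(-8 + 2 o\right) \frac{1}{8} = -1 + \frac{o}{4}$)
$k a{\left(0 \right)} = - 1092 \left(-1 + \frac{1}{4} \cdot 0\right) = - 1092 \left(-1 + 0\right) = \left(-1092\right) \left(-1\right) = 1092$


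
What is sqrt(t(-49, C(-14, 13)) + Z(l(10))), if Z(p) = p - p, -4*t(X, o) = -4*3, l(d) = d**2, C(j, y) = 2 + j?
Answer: sqrt(3) ≈ 1.7320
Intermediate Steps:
t(X, o) = 3 (t(X, o) = -(-1)*3 = -1/4*(-12) = 3)
Z(p) = 0
sqrt(t(-49, C(-14, 13)) + Z(l(10))) = sqrt(3 + 0) = sqrt(3)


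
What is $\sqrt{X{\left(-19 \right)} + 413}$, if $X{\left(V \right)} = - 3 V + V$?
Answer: $\sqrt{451} \approx 21.237$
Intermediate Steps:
$X{\left(V \right)} = - 2 V$
$\sqrt{X{\left(-19 \right)} + 413} = \sqrt{\left(-2\right) \left(-19\right) + 413} = \sqrt{38 + 413} = \sqrt{451}$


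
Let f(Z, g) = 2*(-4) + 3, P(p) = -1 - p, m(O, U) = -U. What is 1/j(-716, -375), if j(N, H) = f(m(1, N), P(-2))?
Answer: -⅕ ≈ -0.20000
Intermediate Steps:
f(Z, g) = -5 (f(Z, g) = -8 + 3 = -5)
j(N, H) = -5
1/j(-716, -375) = 1/(-5) = -⅕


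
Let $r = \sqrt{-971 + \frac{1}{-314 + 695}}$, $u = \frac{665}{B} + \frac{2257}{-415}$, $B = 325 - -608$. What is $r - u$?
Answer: $\frac{1829806}{387195} + \frac{35 i \sqrt{115062}}{381} \approx 4.7258 + 31.161 i$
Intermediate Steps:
$B = 933$ ($B = 325 + 608 = 933$)
$u = - \frac{1829806}{387195}$ ($u = \frac{665}{933} + \frac{2257}{-415} = 665 \cdot \frac{1}{933} + 2257 \left(- \frac{1}{415}\right) = \frac{665}{933} - \frac{2257}{415} = - \frac{1829806}{387195} \approx -4.7258$)
$r = \frac{35 i \sqrt{115062}}{381}$ ($r = \sqrt{-971 + \frac{1}{381}} = \sqrt{- \frac{369950}{381}} = \frac{35 i \sqrt{115062}}{381} \approx 31.161 i$)
$r - u = \frac{35 i \sqrt{115062}}{381} - - \frac{1829806}{387195} = \frac{35 i \sqrt{115062}}{381} + \frac{1829806}{387195} = \frac{1829806}{387195} + \frac{35 i \sqrt{115062}}{381}$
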